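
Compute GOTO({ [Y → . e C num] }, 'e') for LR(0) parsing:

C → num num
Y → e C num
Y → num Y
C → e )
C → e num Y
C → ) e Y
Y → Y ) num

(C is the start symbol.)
{ [C → . ) e Y], [C → . e )], [C → . e num Y], [C → . num num], [Y → e . C num] }

GOTO(I, 'e') = CLOSURE({ [A → αX.β] : [A → α.Xβ] ∈ I, X = 'e' })

Items with dot before 'e', with the dot advanced:
  [Y → . e C num] → [Y → e . C num]
Closure of the advanced items:
  [Y → e . C num] has the dot before C: add [C → . num num], [C → . e )], [C → . e num Y], [C → . ) e Y]

GOTO = { [C → . ) e Y], [C → . e )], [C → . e num Y], [C → . num num], [Y → e . C num] }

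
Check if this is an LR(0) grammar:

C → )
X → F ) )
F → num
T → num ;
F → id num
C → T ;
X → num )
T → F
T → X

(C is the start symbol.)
No. Shift-reduce conflict between [T → F .] and [X → F . ) )]

A grammar is LR(0) if no state in the canonical LR(0) collection has:
  - both a shift item (dot before a terminal) and a complete item (shift-reduce conflict), or
  - two or more complete items (reduce-reduce conflict; the accept item [C' → C .] counts as a complete item here).

Augment with C' → C and build the canonical LR(0) collection (I0 = CLOSURE({[C' → . C]}), then GOTO on every symbol after a dot until no new states appear). It has 14 states:
  I0: { [C → . )], [C → . T ;], [C' → . C], [F → . id num], [F → . num], [T → . F], [T → . X], [T → . num ;], [X → . F ) )], [X → . num )] }  — shift
  I1: { [C → ) .] }  — reduce
  I2: { [C' → C .] }  — accept
  I3: { [T → F .], [X → F . ) )] }  — shift, reduce
  I4: { [C → T . ;] }  — shift
  I5: { [T → X .] }  — reduce
  I6: { [F → id . num] }  — shift
  I7: { [F → num .], [T → num . ;], [X → num . )] }  — shift, reduce
  I8: { [X → num ) .] }  — reduce
  I9: { [T → num ; .] }  — reduce
  I10: { [F → id num .] }  — reduce
  I11: { [C → T ; .] }  — reduce
  I12: { [X → F ) . )] }  — shift
  I13: { [X → F ) ) .] }  — reduce

Conflict in state I3:
  Shift-reduce conflict between [T → F .] and [X → F . ) )]
So the grammar is NOT LR(0).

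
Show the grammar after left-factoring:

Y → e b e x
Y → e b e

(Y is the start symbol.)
Left-factoring transforms A → αβ₁ | αβ₂ into A → αA' and A' → β₁ | β₂
(α is the longest common prefix among the alternatives). Repeat until
no nonterminal has two alternatives with a common prefix.

Round 1: Y has alternatives sharing prefix 'e b e'. Introduce Y': Y → e b e Y'
  Add: Y' → x
  Add: Y' → ε

No remaining common prefixes — done.

Resulting grammar:
Y → e b e Y'
Y' → x
Y' → ε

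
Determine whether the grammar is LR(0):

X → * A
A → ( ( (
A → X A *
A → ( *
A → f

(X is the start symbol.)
Augment with X' → X and build the canonical LR(0) collection (I0 = CLOSURE({[X' → . X]}), then GOTO on every symbol after a dot until no new states appear). It has 12 states:
  I0: { [X → . * A], [X' → . X] }  — shift
  I1: { [A → . ( ( (], [A → . ( *], [A → . X A *], [A → . f], [X → * . A], [X → . * A] }  — shift
  I2: { [X' → X .] }  — accept
  I3: { [A → ( . ( (], [A → ( . *] }  — shift
  I4: { [X → * A .] }  — reduce
  I5: { [A → . ( ( (], [A → . ( *], [A → . X A *], [A → . f], [A → X . A *], [X → . * A] }  — shift
  I6: { [A → f .] }  — reduce
  I7: { [A → X A . *] }  — shift
  I8: { [A → X A * .] }  — reduce
  I9: { [A → ( ( . (] }  — shift
  I10: { [A → ( * .] }  — reduce
  I11: { [A → ( ( ( .] }  — reduce

Every state is either a pure shift/goto state or contains exactly one complete item and nothing to shift — no conflicts. The grammar is LR(0).

Answer: Yes, the grammar is LR(0)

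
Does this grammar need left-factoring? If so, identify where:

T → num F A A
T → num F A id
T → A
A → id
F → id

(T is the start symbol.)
Left-factoring is needed when two productions for the same non-terminal
share a common prefix on the right-hand side.

Productions for T:
  T → num F A A
  T → num F A id
  T → A

Found common prefix 'num F A' in productions for T

Answer: Yes, T has productions with common prefix 'num F A'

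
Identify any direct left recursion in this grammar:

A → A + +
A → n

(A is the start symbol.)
Yes, A is left-recursive

Direct left recursion occurs when N → N α for some non-terminal N (the right-hand side begins with the left-hand side itself).

A → A + +: LEFT RECURSIVE (starts with A)
A → n: starts with n

The grammar has direct left recursion on: A.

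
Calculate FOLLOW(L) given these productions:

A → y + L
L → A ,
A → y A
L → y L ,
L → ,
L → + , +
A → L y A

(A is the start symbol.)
To compute FOLLOW(L), find every occurrence of L on a right-hand side N → α L β: add FIRST(β) \ {ε}, and if β is empty or nullable also add FOLLOW(N). Iterate to a fixed point.

In A → y + L: L is at the end, add FOLLOW(A)
In L → y L ,: L is followed by ',', add FIRST(',') \ {ε} = { ',' }
In A → L y A: L is followed by y A, add FIRST(y A) \ {ε} = { 'y' }

The FOLLOW sets referred to above (computed the same way, to a fixed point):
  FOLLOW(A) = { $, ',' }

Taking the union: FOLLOW(L) = { $, ',', 'y' }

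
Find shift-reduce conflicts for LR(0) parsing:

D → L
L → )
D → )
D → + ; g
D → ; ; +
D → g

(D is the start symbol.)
No shift-reduce conflicts

Augment with D' → D and build the canonical LR(0) collection (I0 = CLOSURE({[D' → . D]}), then GOTO on every symbol after a dot until no new states appear). It has 11 states:
  I0: { [D → . )], [D → . + ; g], [D → . ; ; +], [D → . L], [D → . g], [D' → . D], [L → . )] }  — shift
  I1: { [D → ) .], [L → ) .] }  — 2 reduces
  I2: { [D → + . ; g] }  — shift
  I3: { [D → ; . ; +] }  — shift
  I4: { [D' → D .] }  — accept
  I5: { [D → L .] }  — reduce
  I6: { [D → g .] }  — reduce
  I7: { [D → ; ; . +] }  — shift
  I8: { [D → ; ; + .] }  — reduce
  I9: { [D → + ; . g] }  — shift
  I10: { [D → + ; g .] }  — reduce

No state contains both a complete item and a shift item.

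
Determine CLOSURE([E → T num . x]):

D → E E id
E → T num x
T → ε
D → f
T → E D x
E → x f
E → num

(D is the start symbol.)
{ [E → T num . x] }

To compute CLOSURE, for each item [A → α.Bβ] where B is a non-terminal, add [B → .γ] for all productions B → γ; repeat for the newly added items until nothing changes.

Start with: [E → T num . x]
The dot precedes the terminal x, so nothing is added.

CLOSURE = { [E → T num . x] }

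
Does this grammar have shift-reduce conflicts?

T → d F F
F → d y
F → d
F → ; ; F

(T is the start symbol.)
A shift-reduce conflict occurs when an LR(0) state has both:
  - a complete (reduce) item [A → α .] (dot at the end), and
  - a shift item [B → β . c γ] (dot before a terminal).

Augment with T' → T and build the canonical LR(0) collection (I0 = CLOSURE({[T' → . T]}), then GOTO on every symbol after a dot until no new states appear). It has 10 states:
  I0: { [T → . d F F], [T' → . T] }  — shift
  I1: { [T' → T .] }  — accept
  I2: { [F → . ; ; F], [F → . d y], [F → . d], [T → d . F F] }  — shift
  I3: { [F → ; . ; F] }  — shift
  I4: { [F → . ; ; F], [F → . d y], [F → . d], [T → d F . F] }  — shift
  I5: { [F → d . y], [F → d .] }  — shift, reduce
  I6: { [F → d y .] }  — reduce
  I7: { [T → d F F .] }  — reduce
  I8: { [F → . ; ; F], [F → . d y], [F → . d], [F → ; ; . F] }  — shift
  I9: { [F → ; ; F .] }  — reduce

I5 contains reduce item [F → d .] and shift item [F → d . y] — shift-reduce conflict.

Answer: Yes — I5: [F → d .] vs [F → d . y]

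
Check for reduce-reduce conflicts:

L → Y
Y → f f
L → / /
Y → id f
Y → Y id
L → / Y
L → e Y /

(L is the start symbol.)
Augment with L' → L and build the canonical LR(0) collection (I0 = CLOSURE({[L' → . L]}), then GOTO on every symbol after a dot until no new states appear). It has 14 states:
  I0: { [L → . / /], [L → . / Y], [L → . Y], [L → . e Y /], [L' → . L], [Y → . Y id], [Y → . f f], [Y → . id f] }  — shift
  I1: { [L → / . /], [L → / . Y], [Y → . Y id], [Y → . f f], [Y → . id f] }  — shift
  I2: { [L' → L .] }  — accept
  I3: { [L → Y .], [Y → Y . id] }  — shift, reduce
  I4: { [L → e . Y /], [Y → . Y id], [Y → . f f], [Y → . id f] }  — shift
  I5: { [Y → f . f] }  — shift
  I6: { [Y → id . f] }  — shift
  I7: { [Y → id f .] }  — reduce
  I8: { [Y → f f .] }  — reduce
  I9: { [L → e Y . /], [Y → Y . id] }  — shift
  I10: { [L → e Y / .] }  — reduce
  I11: { [Y → Y id .] }  — reduce
  I12: { [L → / / .] }  — reduce
  I13: { [L → / Y .], [Y → Y . id] }  — shift, reduce

No state contains more than one complete item.

Answer: No reduce-reduce conflicts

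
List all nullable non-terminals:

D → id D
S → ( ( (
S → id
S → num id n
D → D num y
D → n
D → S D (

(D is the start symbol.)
None

There are no ε-productions, so no non-terminal can derive ε.
No non-terminals are nullable.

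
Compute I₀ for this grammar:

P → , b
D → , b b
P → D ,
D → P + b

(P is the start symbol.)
First, augment the grammar with P' → P
I₀ = CLOSURE({ [P' → . P] }):
  [P' → . P] has the dot before P: add [P → . , b], [P → . D ,]
  [P → . D ,] has the dot before D: add [D → . , b b], [D → . P + b]
No further items can be added.

I₀ = { [D → . , b b], [D → . P + b], [P → . , b], [P → . D ,], [P' → . P] }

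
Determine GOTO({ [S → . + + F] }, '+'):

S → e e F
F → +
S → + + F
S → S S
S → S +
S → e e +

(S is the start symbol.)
{ [S → + . + F] }

GOTO(I, '+') = CLOSURE({ [A → αX.β] : [A → α.Xβ] ∈ I, X = '+' })

Items with dot before '+', with the dot advanced:
  [S → . + + F] → [S → + . + F]
Closure adds nothing (no advanced item has the dot before a non-terminal).

GOTO = { [S → + . + F] }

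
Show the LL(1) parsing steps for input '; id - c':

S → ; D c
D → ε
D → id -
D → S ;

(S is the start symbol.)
LL(1) parsing maintains a stack (initially the start symbol over $) and the input. At each step: if the stack top is a terminal, match it against the current input token; if it is a non-terminal N, replace it with the RHS of M[N, lookahead] (the unique production whose predict set contains the lookahead).

Stack is shown with the top on the left.

Stack     Input       Action
----------------------------
S $       ; id - c $  output S → ; D c
; D c $   ; id - c $  match ';'
D c $     id - c $    output D → id -
id - c $  id - c $    match 'id'
- c $     - c $       match '-'
c $       c $         match 'c'
$         $           accept

The string is accepted.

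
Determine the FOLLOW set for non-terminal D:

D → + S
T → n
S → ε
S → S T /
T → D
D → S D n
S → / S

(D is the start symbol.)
To compute FOLLOW(D), find every occurrence of D on a right-hand side N → α D β: add FIRST(β) \ {ε}, and if β is empty or nullable also add FOLLOW(N). Iterate to a fixed point.

D is the start symbol, so $ ∈ FOLLOW(D).
In T → D: D is at the end, add FOLLOW(T)
In D → S D n: D is followed by n, add FIRST(n) \ {ε} = { 'n' }

The FOLLOW sets referred to above (computed the same way, to a fixed point):
  FOLLOW(T) = { '/' }

Taking the union: FOLLOW(D) = { $, '/', 'n' }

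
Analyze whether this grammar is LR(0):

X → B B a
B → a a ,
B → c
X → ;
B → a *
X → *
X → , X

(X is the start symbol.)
Augment with X' → X and build the canonical LR(0) collection (I0 = CLOSURE({[X' → . X]}), then GOTO on every symbol after a dot until no new states appear). It has 14 states:
  I0: { [B → . a *], [B → . a a ,], [B → . c], [X → . *], [X → . , X], [X → . ;], [X → . B B a], [X' → . X] }  — shift
  I1: { [X → * .] }  — reduce
  I2: { [B → . a *], [B → . a a ,], [B → . c], [X → , . X], [X → . *], [X → . , X], [X → . ;], [X → . B B a] }  — shift
  I3: { [X → ; .] }  — reduce
  I4: { [B → . a *], [B → . a a ,], [B → . c], [X → B . B a] }  — shift
  I5: { [X' → X .] }  — accept
  I6: { [B → a . *], [B → a . a ,] }  — shift
  I7: { [B → c .] }  — reduce
  I8: { [B → a * .] }  — reduce
  I9: { [B → a a . ,] }  — shift
  I10: { [B → a a , .] }  — reduce
  I11: { [X → B B . a] }  — shift
  I12: { [X → B B a .] }  — reduce
  I13: { [X → , X .] }  — reduce

Every state is either a pure shift/goto state or contains exactly one complete item and nothing to shift — no conflicts. The grammar is LR(0).

Answer: Yes, the grammar is LR(0)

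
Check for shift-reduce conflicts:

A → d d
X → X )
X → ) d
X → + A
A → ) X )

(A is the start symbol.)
A shift-reduce conflict occurs when an LR(0) state has both:
  - a complete (reduce) item [A → α .] (dot at the end), and
  - a shift item [B → β . c γ] (dot before a terminal).

Augment with A' → A and build the canonical LR(0) collection (I0 = CLOSURE({[A' → . A]}), then GOTO on every symbol after a dot until no new states appear). It has 11 states:
  I0: { [A → . ) X )], [A → . d d], [A' → . A] }  — shift
  I1: { [A → ) . X )], [X → . ) d], [X → . + A], [X → . X )] }  — shift
  I2: { [A' → A .] }  — accept
  I3: { [A → d . d] }  — shift
  I4: { [A → d d .] }  — reduce
  I5: { [X → ) . d] }  — shift
  I6: { [A → . ) X )], [A → . d d], [X → + . A] }  — shift
  I7: { [A → ) X . )], [X → X . )] }  — shift
  I8: { [A → ) X ) .], [X → X ) .] }  — 2 reduces
  I9: { [X → + A .] }  — reduce
  I10: { [X → ) d .] }  — reduce

No state contains both a complete item and a shift item.

Answer: No shift-reduce conflicts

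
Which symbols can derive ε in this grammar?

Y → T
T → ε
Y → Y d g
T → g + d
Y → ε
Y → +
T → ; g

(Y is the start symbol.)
A non-terminal is nullable if it can derive ε (the empty string): either it has an ε-production, or it has a production whose right-hand side consists entirely of nullable non-terminals.

ε-productions: T → ε, Y → ε
So T, Y are immediately nullable.
Every non-terminal is now nullable.
Nullable = { 'T', 'Y' }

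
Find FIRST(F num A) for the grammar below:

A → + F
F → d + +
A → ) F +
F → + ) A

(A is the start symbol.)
{ '+', 'd' }

FIRST sets of the non-terminals involved (from the grammar, by fixed-point iteration):
  FIRST(F) = { '+', 'd' }

To compute FIRST(F num A), process the symbols left to right:
Symbol F is a non-terminal. Add FIRST(F) \ {ε} = { '+', 'd' }
F is not nullable (ε ∉ FIRST(F)), so stop here.
FIRST(F num A) = { '+', 'd' }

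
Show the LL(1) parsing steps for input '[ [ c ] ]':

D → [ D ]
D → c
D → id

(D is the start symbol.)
LL(1) parsing maintains a stack (initially the start symbol over $) and the input. At each step: if the stack top is a terminal, match it against the current input token; if it is a non-terminal N, replace it with the RHS of M[N, lookahead] (the unique production whose predict set contains the lookahead).

Stack is shown with the top on the left.

Stack      Input        Action
------------------------------
D $        [ [ c ] ] $  output D → [ D ]
[ D ] $    [ [ c ] ] $  match '['
D ] $      [ c ] ] $    output D → [ D ]
[ D ] ] $  [ c ] ] $    match '['
D ] ] $    c ] ] $      output D → c
c ] ] $    c ] ] $      match 'c'
] ] $      ] ] $        match ']'
] $        ] $          match ']'
$          $            accept

The string is accepted.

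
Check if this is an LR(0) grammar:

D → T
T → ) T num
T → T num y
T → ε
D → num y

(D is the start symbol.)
Augment with D' → D and build the canonical LR(0) collection (I0 = CLOSURE({[D' → . D]}), then GOTO on every symbol after a dot until no new states appear). It has 10 states:
  I0: { [D → . T], [D → . num y], [D' → . D], [T → . ) T num], [T → . T num y], [T → .] }  — shift, reduce
  I1: { [T → ) . T num], [T → . ) T num], [T → . T num y], [T → .] }  — shift, reduce
  I2: { [D' → D .] }  — accept
  I3: { [D → T .], [T → T . num y] }  — shift, reduce
  I4: { [D → num . y] }  — shift
  I5: { [D → num y .] }  — reduce
  I6: { [T → T num . y] }  — shift
  I7: { [T → T num y .] }  — reduce
  I8: { [T → ) T . num], [T → T . num y] }  — shift
  I9: { [T → ) T num .], [T → T num . y] }  — shift, reduce

Conflict in state I0:
  Shift-reduce conflict between [T → .] and [D → . num y]
So the grammar is NOT LR(0).

Answer: No. Shift-reduce conflict between [T → .] and [D → . num y]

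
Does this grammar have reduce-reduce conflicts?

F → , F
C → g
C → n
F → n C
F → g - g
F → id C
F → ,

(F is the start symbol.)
No reduce-reduce conflicts

A reduce-reduce conflict occurs when an LR(0) state has two complete items [A → α .] and [B → β .] — both call for a reduction, and with no lookahead the parser cannot choose between them.

Augment with F' → F and build the canonical LR(0) collection (I0 = CLOSURE({[F' → . F]}), then GOTO on every symbol after a dot until no new states appear). It has 13 states:
  I0: { [F → . , F], [F → . ,], [F → . g - g], [F → . id C], [F → . n C], [F' → . F] }  — shift
  I1: { [F → , . F], [F → , .], [F → . , F], [F → . ,], [F → . g - g], [F → . id C], [F → . n C] }  — shift, reduce
  I2: { [F' → F .] }  — accept
  I3: { [F → g . - g] }  — shift
  I4: { [C → . g], [C → . n], [F → id . C] }  — shift
  I5: { [C → . g], [C → . n], [F → n . C] }  — shift
  I6: { [F → n C .] }  — reduce
  I7: { [C → g .] }  — reduce
  I8: { [C → n .] }  — reduce
  I9: { [F → id C .] }  — reduce
  I10: { [F → g - . g] }  — shift
  I11: { [F → g - g .] }  — reduce
  I12: { [F → , F .] }  — reduce

No state contains more than one complete item.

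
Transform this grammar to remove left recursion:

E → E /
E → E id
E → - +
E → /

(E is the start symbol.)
E → - + E'
E → / E'
E' → / E'
E' → id E'
E' → ε

E is directly left-recursive. The standard transformation for
  A → A α₁ | ... | A α_m | β₁ | ... | β_n
is
  A  → β₁ A' | ... | β_n A'
  A' → α₁ A' | ... | α_m A' | ε

E → - + becomes E → - + E'
E → / becomes E → / E'
E → E / becomes E' → / E'
E → E id becomes E' → id E'
Add E' → ε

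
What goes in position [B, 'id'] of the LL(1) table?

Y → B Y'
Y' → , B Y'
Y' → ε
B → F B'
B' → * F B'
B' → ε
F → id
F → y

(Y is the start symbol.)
To find M[B, 'id'], we find productions for B where 'id' is in the predict set (PREDICT(N → α) = (FIRST(α) \ {ε}) ∪ (FOLLOW(N) if α ⇒* ε)).

Relevant sets:
  FIRST(F) = { 'id', 'y' }

B → F B': PREDICT = { 'id', 'y' }
  'id' is in predict set, so this production goes in M[B, 'id']

M[B, 'id'] = B → F B'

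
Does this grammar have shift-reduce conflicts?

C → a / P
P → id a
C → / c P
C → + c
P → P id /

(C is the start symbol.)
A shift-reduce conflict occurs when an LR(0) state has both:
  - a complete (reduce) item [A → α .] (dot at the end), and
  - a shift item [B → β . c γ] (dot before a terminal).

Augment with C' → C and build the canonical LR(0) collection (I0 = CLOSURE({[C' → . C]}), then GOTO on every symbol after a dot until no new states appear). It has 14 states:
  I0: { [C → . + c], [C → . / c P], [C → . a / P], [C' → . C] }  — shift
  I1: { [C → + . c] }  — shift
  I2: { [C → / . c P] }  — shift
  I3: { [C' → C .] }  — accept
  I4: { [C → a . / P] }  — shift
  I5: { [C → a / . P], [P → . P id /], [P → . id a] }  — shift
  I6: { [C → a / P .], [P → P . id /] }  — shift, reduce
  I7: { [P → id . a] }  — shift
  I8: { [P → id a .] }  — reduce
  I9: { [P → P id . /] }  — shift
  I10: { [P → P id / .] }  — reduce
  I11: { [C → / c . P], [P → . P id /], [P → . id a] }  — shift
  I12: { [C → / c P .], [P → P . id /] }  — shift, reduce
  I13: { [C → + c .] }  — reduce

I6 contains reduce item [C → a / P .] and shift item [P → P . id /] — shift-reduce conflict.
I12 contains reduce item [C → / c P .] and shift item [P → P . id /] — shift-reduce conflict.

Answer: Yes — I6: [C → a / P .] vs [P → P . id /]; I12: [C → / c P .] vs [P → P . id /]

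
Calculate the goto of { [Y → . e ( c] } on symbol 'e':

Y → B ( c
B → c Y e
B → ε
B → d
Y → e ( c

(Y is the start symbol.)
{ [Y → e . ( c] }

GOTO(I, 'e') = CLOSURE({ [A → αX.β] : [A → α.Xβ] ∈ I, X = 'e' })

Items with dot before 'e', with the dot advanced:
  [Y → . e ( c] → [Y → e . ( c]
Closure adds nothing (no advanced item has the dot before a non-terminal).

GOTO = { [Y → e . ( c] }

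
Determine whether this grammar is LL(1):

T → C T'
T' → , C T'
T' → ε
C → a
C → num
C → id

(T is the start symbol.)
A grammar is LL(1) if for each non-terminal N with multiple productions, the predict sets of those productions are pairwise disjoint, where PREDICT(N → α) = (FIRST(α) \ {ε}) ∪ (FOLLOW(N) if α ⇒* ε).

Relevant sets:
  FOLLOW(T') = { $ }

For T':
  PREDICT(T' → ',' C T') = { ',' }
  PREDICT(T' → ε) = { $ }
For C:
  PREDICT(C → a) = { 'a' }
  PREDICT(C → num) = { 'num' }
  PREDICT(C → id) = { 'id' }
T has a single production, so nothing to check there.

All predict sets are disjoint. The grammar IS LL(1).

Answer: Yes, the grammar is LL(1).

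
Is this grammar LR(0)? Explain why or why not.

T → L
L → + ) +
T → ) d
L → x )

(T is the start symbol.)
Augment with T' → T and build the canonical LR(0) collection (I0 = CLOSURE({[T' → . T]}), then GOTO on every symbol after a dot until no new states appear). It has 10 states:
  I0: { [L → . + ) +], [L → . x )], [T → . ) d], [T → . L], [T' → . T] }  — shift
  I1: { [T → ) . d] }  — shift
  I2: { [L → + . ) +] }  — shift
  I3: { [T → L .] }  — reduce
  I4: { [T' → T .] }  — accept
  I5: { [L → x . )] }  — shift
  I6: { [L → x ) .] }  — reduce
  I7: { [L → + ) . +] }  — shift
  I8: { [L → + ) + .] }  — reduce
  I9: { [T → ) d .] }  — reduce

Every state is either a pure shift/goto state or contains exactly one complete item and nothing to shift — no conflicts. The grammar is LR(0).

Answer: Yes, the grammar is LR(0)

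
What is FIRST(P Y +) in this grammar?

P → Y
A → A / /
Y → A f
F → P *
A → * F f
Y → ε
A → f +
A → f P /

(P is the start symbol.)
FIRST sets of the non-terminals involved (from the grammar, by fixed-point iteration):
  FIRST(P) = { '*', 'f', ε }
  FIRST(Y) = { '*', 'f', ε }

To compute FIRST(P Y +), process the symbols left to right:
Symbol P is a non-terminal. Add FIRST(P) \ {ε} = { '*', 'f' }
P is nullable (ε ∈ FIRST(P)), continue to the next symbol.
Symbol Y is a non-terminal. Add FIRST(Y) \ {ε} = { '*', 'f' }
Y is nullable (ε ∈ FIRST(Y)), continue to the next symbol.
Symbol + is a terminal. Add '+' and stop.
FIRST(P Y +) = { '*', '+', 'f' }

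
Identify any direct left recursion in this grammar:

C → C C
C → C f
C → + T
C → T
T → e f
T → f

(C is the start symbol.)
Yes, C is left-recursive

Direct left recursion occurs when N → N α for some non-terminal N (the right-hand side begins with the left-hand side itself).

C → C C: LEFT RECURSIVE (starts with C)
C → C f: LEFT RECURSIVE (starts with C)
C → + T: starts with '+'
C → T: starts with T
T → e f: starts with e
T → f: starts with f

The grammar has direct left recursion on: C.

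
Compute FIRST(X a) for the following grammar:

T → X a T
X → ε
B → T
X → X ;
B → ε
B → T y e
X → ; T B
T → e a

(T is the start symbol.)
FIRST sets of the non-terminals involved (from the grammar, by fixed-point iteration):
  FIRST(X) = { ';', ε }

To compute FIRST(X a), process the symbols left to right:
Symbol X is a non-terminal. Add FIRST(X) \ {ε} = { ';' }
X is nullable (ε ∈ FIRST(X)), continue to the next symbol.
Symbol a is a terminal. Add 'a' and stop.
FIRST(X a) = { ';', 'a' }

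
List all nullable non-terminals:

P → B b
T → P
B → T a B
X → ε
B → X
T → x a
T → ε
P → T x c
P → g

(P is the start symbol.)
ε-productions: X → ε, T → ε
So X, T are immediately nullable.
B → X: every symbol on the right is nullable, so B is nullable too.
No further non-terminal can be added: every production for the remaining non-terminals contains a terminal or a non-nullable non-terminal.
Nullable = { 'B', 'T', 'X' }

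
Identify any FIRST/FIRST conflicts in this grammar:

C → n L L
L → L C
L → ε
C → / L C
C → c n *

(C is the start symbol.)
A FIRST/FIRST conflict occurs when two productions N → α and N → β for the same non-terminal have FIRST(α) ∩ FIRST(β) ≠ ∅ (with ε ∈ FIRST of a nullable right-hand side, so two nullable alternatives also conflict).

FIRST sets of the non-terminals at (or reachable through a nullable prefix from) the front of some alternative:
  FIRST(L) = { '/', 'c', 'n', ε }
  FIRST(C) = { '/', 'c', 'n' }

Productions for C:
  C → n L L: FIRST = { 'n' }
  C → / L C: FIRST = { '/' }
  C → c n *: FIRST = { 'c' }
Productions for L:
  L → L C: FIRST = { '/', 'c', 'n' }
  L → ε: FIRST = { ε }

All alternatives of each non-terminal have pairwise disjoint FIRST sets.

Answer: No FIRST/FIRST conflicts.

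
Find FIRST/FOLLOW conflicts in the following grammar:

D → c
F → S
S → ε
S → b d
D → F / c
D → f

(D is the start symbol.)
No FIRST/FOLLOW conflicts.

A FIRST/FOLLOW conflict occurs when a non-terminal N has a nullable alternative N → β (β ⇒* ε) and another alternative N → α with FIRST(α) ∩ FOLLOW(N) ≠ ∅: on such a lookahead the parser cannot decide between expanding α and letting N vanish via β.

Nullable non-terminals: F, S.
F has a nullable alternative but only one production, so nothing to check.

S: nullable alternative(s) S → ε; FOLLOW(S) = { '/' }
  S → ε: FIRST \ {ε} = { } — this is the only nullable alternative, skip
  S → b d: FIRST \ {ε} = { 'b' } — disjoint from FOLLOW(S)

D has no nullable alternative, so no FIRST/FOLLOW check is needed there.

No FIRST/FOLLOW conflicts found.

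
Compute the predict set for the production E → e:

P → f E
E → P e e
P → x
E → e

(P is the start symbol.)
{ 'e' }

PREDICT(E → e) = (FIRST(RHS) \ {ε}) ∪ (FOLLOW(E) if ε ∈ FIRST(RHS), i.e. RHS ⇒* ε)
FIRST(e) = { 'e' }
ε ∉ FIRST(e), so FOLLOW(E) is not added.
PREDICT(E → e) = { 'e' }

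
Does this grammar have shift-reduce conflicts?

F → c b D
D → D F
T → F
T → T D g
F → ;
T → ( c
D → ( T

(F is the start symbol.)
A shift-reduce conflict occurs when an LR(0) state has both:
  - a complete (reduce) item [A → α .] (dot at the end), and
  - a shift item [B → β . c γ] (dot before a terminal).

Augment with F' → F and build the canonical LR(0) collection (I0 = CLOSURE({[F' → . F]}), then GOTO on every symbol after a dot until no new states appear). It has 14 states:
  I0: { [F → . ;], [F → . c b D], [F' → . F] }  — shift
  I1: { [F → ; .] }  — reduce
  I2: { [F' → F .] }  — accept
  I3: { [F → c . b D] }  — shift
  I4: { [D → . ( T], [D → . D F], [F → c b . D] }  — shift
  I5: { [D → ( . T], [F → . ;], [F → . c b D], [T → . ( c], [T → . F], [T → . T D g] }  — shift
  I6: { [D → D . F], [F → . ;], [F → . c b D], [F → c b D .] }  — shift, reduce
  I7: { [D → D F .] }  — reduce
  I8: { [T → ( . c] }  — shift
  I9: { [T → F .] }  — reduce
  I10: { [D → ( T .], [D → . ( T], [D → . D F], [T → T . D g] }  — shift, reduce
  I11: { [D → D . F], [F → . ;], [F → . c b D], [T → T D . g] }  — shift
  I12: { [T → T D g .] }  — reduce
  I13: { [T → ( c .] }  — reduce

I6 contains reduce item [F → c b D .] and shift items [F → . ;], [F → . c b D] — shift-reduce conflict.
I10 contains reduce item [D → ( T .] and shift item [D → . ( T] — shift-reduce conflict.

Answer: Yes — I6: [F → c b D .] vs [F → . ;]; I10: [D → ( T .] vs [D → . ( T]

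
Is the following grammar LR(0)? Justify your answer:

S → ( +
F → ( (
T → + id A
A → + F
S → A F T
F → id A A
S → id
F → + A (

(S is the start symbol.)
A grammar is LR(0) if no state in the canonical LR(0) collection has:
  - both a shift item (dot before a terminal) and a complete item (shift-reduce conflict), or
  - two or more complete items (reduce-reduce conflict; the accept item [S' → S .] counts as a complete item here).

Augment with S' → S and build the canonical LR(0) collection (I0 = CLOSURE({[S' → . S]}), then GOTO on every symbol after a dot until no new states appear). It has 21 states:
  I0: { [A → . + F], [S → . ( +], [S → . A F T], [S → . id], [S' → . S] }  — shift
  I1: { [S → ( . +] }  — shift
  I2: { [A → + . F], [F → . ( (], [F → . + A (], [F → . id A A] }  — shift
  I3: { [F → . ( (], [F → . + A (], [F → . id A A], [S → A . F T] }  — shift
  I4: { [S' → S .] }  — accept
  I5: { [S → id .] }  — reduce
  I6: { [F → ( . (] }  — shift
  I7: { [A → . + F], [F → + . A (] }  — shift
  I8: { [S → A F . T], [T → . + id A] }  — shift
  I9: { [A → . + F], [F → id . A A] }  — shift
  I10: { [A → . + F], [F → id A . A] }  — shift
  I11: { [F → id A A .] }  — reduce
  I12: { [T → + . id A] }  — shift
  I13: { [S → A F T .] }  — reduce
  I14: { [A → . + F], [T → + id . A] }  — shift
  I15: { [T → + id A .] }  — reduce
  I16: { [F → + A . (] }  — shift
  I17: { [F → + A ( .] }  — reduce
  I18: { [F → ( ( .] }  — reduce
  I19: { [A → + F .] }  — reduce
  I20: { [S → ( + .] }  — reduce

Every state is either a pure shift/goto state or contains exactly one complete item and nothing to shift — no conflicts. The grammar is LR(0).

Answer: Yes, the grammar is LR(0)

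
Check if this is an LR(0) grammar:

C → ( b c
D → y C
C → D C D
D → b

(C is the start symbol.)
A grammar is LR(0) if no state in the canonical LR(0) collection has:
  - both a shift item (dot before a terminal) and a complete item (shift-reduce conflict), or
  - two or more complete items (reduce-reduce conflict; the accept item [C' → C .] counts as a complete item here).

Augment with C' → C and build the canonical LR(0) collection (I0 = CLOSURE({[C' → . C]}), then GOTO on every symbol after a dot until no new states appear). It has 11 states:
  I0: { [C → . ( b c], [C → . D C D], [C' → . C], [D → . b], [D → . y C] }  — shift
  I1: { [C → ( . b c] }  — shift
  I2: { [C' → C .] }  — accept
  I3: { [C → . ( b c], [C → . D C D], [C → D . C D], [D → . b], [D → . y C] }  — shift
  I4: { [D → b .] }  — reduce
  I5: { [C → . ( b c], [C → . D C D], [D → . b], [D → . y C], [D → y . C] }  — shift
  I6: { [D → y C .] }  — reduce
  I7: { [C → D C . D], [D → . b], [D → . y C] }  — shift
  I8: { [C → D C D .] }  — reduce
  I9: { [C → ( b . c] }  — shift
  I10: { [C → ( b c .] }  — reduce

Every state is either a pure shift/goto state or contains exactly one complete item and nothing to shift — no conflicts. The grammar is LR(0).

Answer: Yes, the grammar is LR(0)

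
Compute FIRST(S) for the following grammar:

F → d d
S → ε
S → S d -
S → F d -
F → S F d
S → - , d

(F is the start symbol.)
{ '-', 'd', ε }

FIRST sets of the other non-terminals involved (by the same procedure, iterated to a fixed point):
  FIRST(F) = { '-', 'd' }

From S → ε:
  - ε-production, so ε ∈ FIRST(S)
From S → S d -:
  - S is the symbol being defined: contributes nothing new
    S is nullable, so continue to the next symbol
  - d is a terminal: add 'd' and stop
From S → F d -:
  - F is a non-terminal: add FIRST(F) \ {ε} = { '-', 'd' }
    F is not nullable, so stop
From S → - , d:
  - '-' is a terminal: add '-' and stop

Collecting: FIRST(S) = { '-', 'd', ε }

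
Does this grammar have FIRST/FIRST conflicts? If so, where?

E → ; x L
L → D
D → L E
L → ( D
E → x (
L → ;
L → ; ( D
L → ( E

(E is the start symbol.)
Yes. L → D / L → '(' D on { '(' }; L → D / L → ';' on { ';' }; L → D / L → ';' '(' D on { ';' }; L → D / L → '(' E on { '(' }; L → '(' D / L → '(' E on { '(' }; L → ';' / L → ';' '(' D on { ';' }

A FIRST/FIRST conflict occurs when two productions N → α and N → β for the same non-terminal have FIRST(α) ∩ FIRST(β) ≠ ∅ (with ε ∈ FIRST of a nullable right-hand side, so two nullable alternatives also conflict).

FIRST sets of the non-terminals at (or reachable through a nullable prefix from) the front of some alternative:
  FIRST(D) = { '(', ';' }

Productions for E:
  E → ; x L: FIRST = { ';' }
  E → x (: FIRST = { 'x' }
Productions for L:
  L → D: FIRST = { '(', ';' }
  L → ( D: FIRST = { '(' }
  L → ;: FIRST = { ';' }
  L → ; ( D: FIRST = { ';' }
  L → ( E: FIRST = { '(' }
D has only one production, so no FIRST/FIRST conflict is possible there.

Conflict for L: L → D and L → ( D
  Overlap: { '(' }
Conflict for L: L → D and L → ;
  Overlap: { ';' }
Conflict for L: L → D and L → ; ( D
  Overlap: { ';' }
Conflict for L: L → D and L → ( E
  Overlap: { '(' }
Conflict for L: L → ( D and L → ( E
  Overlap: { '(' }
Conflict for L: L → ; and L → ; ( D
  Overlap: { ';' }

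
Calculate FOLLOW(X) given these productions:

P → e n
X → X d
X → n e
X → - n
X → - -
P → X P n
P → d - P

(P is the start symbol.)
{ '-', 'd', 'e', 'n' }

In X → X d: X is followed by d, add FIRST(d) \ {ε} = { 'd' }
In P → X P n: X is followed by P n, add FIRST(P n) \ {ε} = { '-', 'd', 'e', 'n' }

Taking the union: FOLLOW(X) = { '-', 'd', 'e', 'n' }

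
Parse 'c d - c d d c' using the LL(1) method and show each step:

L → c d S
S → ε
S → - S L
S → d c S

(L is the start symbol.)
Stack is shown with the top on the left.

Stack    Input            Action
--------------------------------
L $      c d - c d d c $  output L → c d S
c d S $  c d - c d d c $  match 'c'
d S $    d - c d d c $    match 'd'
S $      - c d d c $      output S → - S L
- S L $  - c d d c $      match '-'
S L $    c d d c $        output S → ε
L $      c d d c $        output L → c d S
c d S $  c d d c $        match 'c'
d S $    d d c $          match 'd'
S $      d c $            output S → d c S
d c S $  d c $            match 'd'
c S $    c $              match 'c'
S $      $                output S → ε
$        $                accept

The string is accepted.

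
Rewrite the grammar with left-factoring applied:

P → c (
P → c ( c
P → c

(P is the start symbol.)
Left-factoring transforms A → αβ₁ | αβ₂ into A → αA' and A' → β₁ | β₂
(α is the longest common prefix among the alternatives). Repeat until
no nonterminal has two alternatives with a common prefix.

Round 1: P has alternatives sharing prefix 'c'. Introduce P': P → c P'
  Add: P' → (
  Add: P' → ( c
  Add: P' → ε

Round 2: P' has alternatives sharing prefix '('. Introduce P'': P' → ( P''
  Add: P'' → ε
  Add: P'' → c

No remaining common prefixes — done.

Resulting grammar:
P → c P'
P' → ( P''
P'' → ε
P'' → c
P' → ε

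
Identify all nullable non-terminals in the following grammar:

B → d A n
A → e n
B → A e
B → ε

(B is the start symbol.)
A non-terminal is nullable if it can derive ε (the empty string): either it has an ε-production, or it has a production whose right-hand side consists entirely of nullable non-terminals.

ε-productions: B → ε
So B is immediately nullable.
No further non-terminal can be added: every production for the remaining non-terminals contains a terminal or a non-nullable non-terminal.
Nullable = { 'B' }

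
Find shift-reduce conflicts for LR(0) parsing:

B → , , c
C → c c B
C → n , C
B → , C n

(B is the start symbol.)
Augment with B' → B and build the canonical LR(0) collection (I0 = CLOSURE({[B' → . B]}), then GOTO on every symbol after a dot until no new states appear). It has 13 states:
  I0: { [B → . , , c], [B → . , C n], [B' → . B] }  — shift
  I1: { [B → , . , c], [B → , . C n], [C → . c c B], [C → . n , C] }  — shift
  I2: { [B' → B .] }  — accept
  I3: { [B → , , . c] }  — shift
  I4: { [B → , C . n] }  — shift
  I5: { [C → c . c B] }  — shift
  I6: { [C → n . , C] }  — shift
  I7: { [C → . c c B], [C → . n , C], [C → n , . C] }  — shift
  I8: { [C → n , C .] }  — reduce
  I9: { [B → . , , c], [B → . , C n], [C → c c . B] }  — shift
  I10: { [C → c c B .] }  — reduce
  I11: { [B → , C n .] }  — reduce
  I12: { [B → , , c .] }  — reduce

No state contains both a complete item and a shift item.

Answer: No shift-reduce conflicts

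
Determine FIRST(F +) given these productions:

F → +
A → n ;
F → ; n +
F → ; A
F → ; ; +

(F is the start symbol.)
{ '+', ';' }

FIRST sets of the non-terminals involved (from the grammar, by fixed-point iteration):
  FIRST(F) = { '+', ';' }

To compute FIRST(F +), process the symbols left to right:
Symbol F is a non-terminal. Add FIRST(F) \ {ε} = { '+', ';' }
F is not nullable (ε ∉ FIRST(F)), so stop here.
FIRST(F +) = { '+', ';' }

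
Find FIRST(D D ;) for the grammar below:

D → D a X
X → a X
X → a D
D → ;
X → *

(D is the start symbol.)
{ ';' }

FIRST sets of the non-terminals involved (from the grammar, by fixed-point iteration):
  FIRST(D) = { ';' }

To compute FIRST(D D ;), process the symbols left to right:
Symbol D is a non-terminal. Add FIRST(D) \ {ε} = { ';' }
D is not nullable (ε ∉ FIRST(D)), so stop here.
FIRST(D D ;) = { ';' }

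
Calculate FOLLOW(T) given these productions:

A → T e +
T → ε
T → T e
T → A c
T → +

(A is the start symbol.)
{ 'e' }

To compute FOLLOW(T), find every occurrence of T on a right-hand side N → α T β: add FIRST(β) \ {ε}, and if β is empty or nullable also add FOLLOW(N). Iterate to a fixed point.

In A → T e +: T is followed by e '+', add FIRST(e '+') \ {ε} = { 'e' }
In T → T e: T is followed by e, add FIRST(e) \ {ε} = { 'e' }

Taking the union: FOLLOW(T) = { 'e' }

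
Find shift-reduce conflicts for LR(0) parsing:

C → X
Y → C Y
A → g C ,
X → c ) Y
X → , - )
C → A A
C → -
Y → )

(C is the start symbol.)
A shift-reduce conflict occurs when an LR(0) state has both:
  - a complete (reduce) item [A → α .] (dot at the end), and
  - a shift item [B → β . c γ] (dot before a terminal).

Augment with C' → C and build the canonical LR(0) collection (I0 = CLOSURE({[C' → . C]}), then GOTO on every symbol after a dot until no new states appear). It has 18 states:
  I0: { [A → . g C ,], [C → . -], [C → . A A], [C → . X], [C' → . C], [X → . , - )], [X → . c ) Y] }  — shift
  I1: { [X → , . - )] }  — shift
  I2: { [C → - .] }  — reduce
  I3: { [A → . g C ,], [C → A . A] }  — shift
  I4: { [C' → C .] }  — accept
  I5: { [C → X .] }  — reduce
  I6: { [X → c . ) Y] }  — shift
  I7: { [A → . g C ,], [A → g . C ,], [C → . -], [C → . A A], [C → . X], [X → . , - )], [X → . c ) Y] }  — shift
  I8: { [A → g C . ,] }  — shift
  I9: { [A → g C , .] }  — reduce
  I10: { [A → . g C ,], [C → . -], [C → . A A], [C → . X], [X → . , - )], [X → . c ) Y], [X → c ) . Y], [Y → . )], [Y → . C Y] }  — shift
  I11: { [Y → ) .] }  — reduce
  I12: { [A → . g C ,], [C → . -], [C → . A A], [C → . X], [X → . , - )], [X → . c ) Y], [Y → . )], [Y → . C Y], [Y → C . Y] }  — shift
  I13: { [X → c ) Y .] }  — reduce
  I14: { [Y → C Y .] }  — reduce
  I15: { [C → A A .] }  — reduce
  I16: { [X → , - . )] }  — shift
  I17: { [X → , - ) .] }  — reduce

No state contains both a complete item and a shift item.

Answer: No shift-reduce conflicts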